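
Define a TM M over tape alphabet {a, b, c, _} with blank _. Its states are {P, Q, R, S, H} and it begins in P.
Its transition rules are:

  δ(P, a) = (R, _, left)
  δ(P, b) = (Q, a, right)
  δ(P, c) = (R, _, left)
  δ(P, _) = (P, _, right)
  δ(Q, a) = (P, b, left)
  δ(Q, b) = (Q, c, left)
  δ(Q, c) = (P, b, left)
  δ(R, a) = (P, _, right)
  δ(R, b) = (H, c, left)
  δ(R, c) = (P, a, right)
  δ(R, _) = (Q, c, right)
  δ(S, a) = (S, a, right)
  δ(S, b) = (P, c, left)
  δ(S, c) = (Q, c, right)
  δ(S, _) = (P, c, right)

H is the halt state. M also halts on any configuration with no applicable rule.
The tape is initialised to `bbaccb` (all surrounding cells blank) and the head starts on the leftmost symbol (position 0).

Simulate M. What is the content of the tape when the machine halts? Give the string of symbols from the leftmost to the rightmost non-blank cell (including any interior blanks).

c_baccb

P | _[b]baccb   read b → write a, move right, go to Q
Q | _a[b]accb   read b → write c, move left, go to Q
Q | _[a]caccb   read a → write b, move left, go to P
P | [_]bcaccb   read _ → write _, move right, go to P
P | _[b]caccb   read b → write a, move right, go to Q
Q | _a[c]accb   read c → write b, move left, go to P
P | _[a]baccb   read a → write _, move left, go to R
R | [_]_baccb   read _ → write c, move right, go to Q
Q | c[_]baccb
The non-blank tape span at halt is c_baccb.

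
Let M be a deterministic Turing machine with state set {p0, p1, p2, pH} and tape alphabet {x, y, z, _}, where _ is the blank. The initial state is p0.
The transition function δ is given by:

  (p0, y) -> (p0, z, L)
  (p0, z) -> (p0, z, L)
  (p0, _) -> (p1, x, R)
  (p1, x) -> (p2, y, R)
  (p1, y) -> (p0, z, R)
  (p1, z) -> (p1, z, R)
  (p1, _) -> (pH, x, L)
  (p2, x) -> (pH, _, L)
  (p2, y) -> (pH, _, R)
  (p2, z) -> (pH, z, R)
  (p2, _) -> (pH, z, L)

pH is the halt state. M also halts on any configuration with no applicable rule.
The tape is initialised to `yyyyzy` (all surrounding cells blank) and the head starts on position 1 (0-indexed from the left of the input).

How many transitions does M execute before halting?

10

state=p0 head=1 tape=_y[y]yyzy   (p0,y)→(p0,z,L)
state=p0 head=0 tape=_[y]zyyzy   (p0,y)→(p0,z,L)
state=p0 head=-1 tape=[_]zzyyzy   (p0,_)→(p1,x,R)
state=p1 head=0 tape=x[z]zyyzy   (p1,z)→(p1,z,R)
state=p1 head=1 tape=xz[z]yyzy   (p1,z)→(p1,z,R)
state=p1 head=2 tape=xzz[y]yzy   (p1,y)→(p0,z,R)
state=p0 head=3 tape=xzzz[y]zy   (p0,y)→(p0,z,L)
state=p0 head=2 tape=xzz[z]zzy   (p0,z)→(p0,z,L)
state=p0 head=1 tape=xz[z]zzzy   (p0,z)→(p0,z,L)
state=p0 head=0 tape=x[z]zzzzy   (p0,z)→(p0,z,L)
state=p0 head=-1 tape=[x]zzzzzy
M halts after 10 transitions.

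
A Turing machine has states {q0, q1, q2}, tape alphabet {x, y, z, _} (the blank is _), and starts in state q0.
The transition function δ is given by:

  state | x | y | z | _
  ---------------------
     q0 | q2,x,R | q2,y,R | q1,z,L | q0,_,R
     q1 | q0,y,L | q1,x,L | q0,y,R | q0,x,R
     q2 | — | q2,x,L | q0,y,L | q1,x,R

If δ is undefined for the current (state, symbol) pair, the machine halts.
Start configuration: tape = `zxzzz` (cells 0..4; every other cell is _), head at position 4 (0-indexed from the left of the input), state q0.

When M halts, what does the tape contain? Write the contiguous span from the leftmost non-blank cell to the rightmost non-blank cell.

state=q0 head=4 tape=zxzz[z]   (q0,z)→(q1,z,L)
state=q1 head=3 tape=zxz[z]z   (q1,z)→(q0,y,R)
state=q0 head=4 tape=zxzy[z]   (q0,z)→(q1,z,L)
state=q1 head=3 tape=zxz[y]z   (q1,y)→(q1,x,L)
state=q1 head=2 tape=zx[z]xz   (q1,z)→(q0,y,R)
state=q0 head=3 tape=zxy[x]z   (q0,x)→(q2,x,R)
state=q2 head=4 tape=zxyx[z]   (q2,z)→(q0,y,L)
state=q0 head=3 tape=zxy[x]y   (q0,x)→(q2,x,R)
state=q2 head=4 tape=zxyx[y]   (q2,y)→(q2,x,L)
state=q2 head=3 tape=zxy[x]x
The non-blank tape span at halt is zxyxx.

zxyxx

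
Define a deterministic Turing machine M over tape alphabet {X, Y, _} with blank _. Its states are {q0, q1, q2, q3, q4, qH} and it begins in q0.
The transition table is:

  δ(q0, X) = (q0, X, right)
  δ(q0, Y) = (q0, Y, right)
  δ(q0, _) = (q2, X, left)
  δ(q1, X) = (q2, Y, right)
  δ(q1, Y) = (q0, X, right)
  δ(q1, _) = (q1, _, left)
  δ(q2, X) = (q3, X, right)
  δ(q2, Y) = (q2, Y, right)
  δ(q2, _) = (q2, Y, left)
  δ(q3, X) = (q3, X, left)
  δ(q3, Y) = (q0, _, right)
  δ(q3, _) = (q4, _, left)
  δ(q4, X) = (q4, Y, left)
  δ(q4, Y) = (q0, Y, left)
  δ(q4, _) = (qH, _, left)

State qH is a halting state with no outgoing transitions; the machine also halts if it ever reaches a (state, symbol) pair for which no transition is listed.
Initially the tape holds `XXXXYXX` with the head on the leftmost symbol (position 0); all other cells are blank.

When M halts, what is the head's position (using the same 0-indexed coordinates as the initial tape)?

state=q0 head=0 tape=__[X]XXXYXX__   (q0,X)→(q0,X,right)
state=q0 head=1 tape=__X[X]XXYXX__   (q0,X)→(q0,X,right)
state=q0 head=2 tape=__XX[X]XYXX__   (q0,X)→(q0,X,right)
state=q0 head=3 tape=__XXX[X]YXX__   (q0,X)→(q0,X,right)
state=q0 head=4 tape=__XXXX[Y]XX__   (q0,Y)→(q0,Y,right)
state=q0 head=5 tape=__XXXXY[X]X__   (q0,X)→(q0,X,right)
state=q0 head=6 tape=__XXXXYX[X]__   (q0,X)→(q0,X,right)
state=q0 head=7 tape=__XXXXYXX[_]_   (q0,_)→(q2,X,left)
state=q2 head=6 tape=__XXXXYX[X]X_   (q2,X)→(q3,X,right)
state=q3 head=7 tape=__XXXXYXX[X]_   (q3,X)→(q3,X,left)
state=q3 head=6 tape=__XXXXYX[X]X_   (q3,X)→(q3,X,left)
state=q3 head=5 tape=__XXXXY[X]XX_   (q3,X)→(q3,X,left)
state=q3 head=4 tape=__XXXX[Y]XXX_   (q3,Y)→(q0,_,right)
state=q0 head=5 tape=__XXXX_[X]XX_   (q0,X)→(q0,X,right)
state=q0 head=6 tape=__XXXX_X[X]X_   (q0,X)→(q0,X,right)
state=q0 head=7 tape=__XXXX_XX[X]_   (q0,X)→(q0,X,right)
state=q0 head=8 tape=__XXXX_XXX[_]   (q0,_)→(q2,X,left)
state=q2 head=7 tape=__XXXX_XX[X]X   (q2,X)→(q3,X,right)
state=q3 head=8 tape=__XXXX_XXX[X]   (q3,X)→(q3,X,left)
state=q3 head=7 tape=__XXXX_XX[X]X   (q3,X)→(q3,X,left)
state=q3 head=6 tape=__XXXX_X[X]XX   (q3,X)→(q3,X,left)
state=q3 head=5 tape=__XXXX_[X]XXX   (q3,X)→(q3,X,left)
state=q3 head=4 tape=__XXXX[_]XXXX   (q3,_)→(q4,_,left)
state=q4 head=3 tape=__XXX[X]_XXXX   (q4,X)→(q4,Y,left)
state=q4 head=2 tape=__XX[X]Y_XXXX   (q4,X)→(q4,Y,left)
state=q4 head=1 tape=__X[X]YY_XXXX   (q4,X)→(q4,Y,left)
state=q4 head=0 tape=__[X]YYY_XXXX   (q4,X)→(q4,Y,left)
state=q4 head=-1 tape=_[_]YYYY_XXXX   (q4,_)→(qH,_,left)
state=qH head=-2 tape=[_]_YYYY_XXXX
At halt the head is at cell -2.

-2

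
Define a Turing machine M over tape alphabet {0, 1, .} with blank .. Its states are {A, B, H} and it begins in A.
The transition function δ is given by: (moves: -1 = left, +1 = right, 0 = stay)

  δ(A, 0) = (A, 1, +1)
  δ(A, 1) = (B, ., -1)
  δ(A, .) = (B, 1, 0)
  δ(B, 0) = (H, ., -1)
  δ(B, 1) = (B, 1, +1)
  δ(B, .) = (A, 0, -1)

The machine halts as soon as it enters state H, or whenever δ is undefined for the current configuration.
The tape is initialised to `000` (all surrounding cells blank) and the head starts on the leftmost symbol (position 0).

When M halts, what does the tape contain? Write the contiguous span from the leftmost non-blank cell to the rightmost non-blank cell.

A | ..[0]00..   read 0 → write 1, move +1, go to A
A | ..1[0]0..   read 0 → write 1, move +1, go to A
A | ..11[0]..   read 0 → write 1, move +1, go to A
A | ..111[.].   read . → write 1, move 0, go to B
B | ..111[1].   read 1 → write 1, move +1, go to B
B | ..1111[.]   read . → write 0, move -1, go to A
A | ..111[1]0   read 1 → write ., move -1, go to B
B | ..11[1].0   read 1 → write 1, move +1, go to B
B | ..111[.]0   read . → write 0, move -1, go to A
A | ..11[1]00   read 1 → write ., move -1, go to B
B | ..1[1].00   read 1 → write 1, move +1, go to B
B | ..11[.]00   read . → write 0, move -1, go to A
A | ..1[1]000   read 1 → write ., move -1, go to B
B | ..[1].000   read 1 → write 1, move +1, go to B
B | ..1[.]000   read . → write 0, move -1, go to A
A | ..[1]0000   read 1 → write ., move -1, go to B
B | .[.].0000   read . → write 0, move -1, go to A
A | [.]0.0000   read . → write 1, move 0, go to B
B | [1]0.0000   read 1 → write 1, move +1, go to B
B | 1[0].0000   read 0 → write ., move -1, go to H
H | [1]..0000
The non-blank tape span at halt is 1..0000.

1..0000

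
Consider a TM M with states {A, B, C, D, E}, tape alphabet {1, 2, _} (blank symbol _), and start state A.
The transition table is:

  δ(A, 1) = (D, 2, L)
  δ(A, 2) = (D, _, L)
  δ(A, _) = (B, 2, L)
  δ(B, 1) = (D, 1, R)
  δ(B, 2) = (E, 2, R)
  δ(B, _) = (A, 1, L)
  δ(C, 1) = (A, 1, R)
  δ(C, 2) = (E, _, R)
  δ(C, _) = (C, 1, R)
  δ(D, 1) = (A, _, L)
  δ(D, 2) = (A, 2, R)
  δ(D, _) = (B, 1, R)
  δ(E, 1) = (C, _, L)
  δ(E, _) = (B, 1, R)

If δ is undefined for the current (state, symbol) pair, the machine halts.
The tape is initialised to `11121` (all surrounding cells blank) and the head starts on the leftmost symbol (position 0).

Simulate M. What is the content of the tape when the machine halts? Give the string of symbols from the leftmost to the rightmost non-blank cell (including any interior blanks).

A | _[1]1121   read 1 → write 2, move L, go to D
D | [_]21121   read _ → write 1, move R, go to B
B | 1[2]1121   read 2 → write 2, move R, go to E
E | 12[1]121   read 1 → write _, move L, go to C
C | 1[2]_121   read 2 → write _, move R, go to E
E | 1_[_]121   read _ → write 1, move R, go to B
B | 1_1[1]21   read 1 → write 1, move R, go to D
D | 1_11[2]1   read 2 → write 2, move R, go to A
A | 1_112[1]   read 1 → write 2, move L, go to D
D | 1_11[2]2   read 2 → write 2, move R, go to A
A | 1_112[2]   read 2 → write _, move L, go to D
D | 1_11[2]_   read 2 → write 2, move R, go to A
A | 1_112[_]   read _ → write 2, move L, go to B
B | 1_11[2]2   read 2 → write 2, move R, go to E
E | 1_112[2]
The non-blank tape span at halt is 1_1122.

1_1122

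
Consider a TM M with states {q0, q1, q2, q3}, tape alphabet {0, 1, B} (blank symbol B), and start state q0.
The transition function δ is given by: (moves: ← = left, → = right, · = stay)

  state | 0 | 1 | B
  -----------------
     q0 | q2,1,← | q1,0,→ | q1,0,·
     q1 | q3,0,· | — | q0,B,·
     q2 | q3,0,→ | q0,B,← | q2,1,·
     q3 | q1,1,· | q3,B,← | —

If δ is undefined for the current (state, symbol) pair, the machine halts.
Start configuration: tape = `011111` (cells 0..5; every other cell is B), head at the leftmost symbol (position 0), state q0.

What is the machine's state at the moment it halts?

q0 | BB[0]11111   read 0 → write 1, move ←, go to q2
q2 | B[B]111111   read B → write 1, move ·, go to q2
q2 | B[1]111111   read 1 → write B, move ←, go to q0
q0 | [B]B111111   read B → write 0, move ·, go to q1
q1 | [0]B111111   read 0 → write 0, move ·, go to q3
q3 | [0]B111111   read 0 → write 1, move ·, go to q1
q1 | [1]B111111
No transition is defined for (q1, 1); M halts in state q1.

q1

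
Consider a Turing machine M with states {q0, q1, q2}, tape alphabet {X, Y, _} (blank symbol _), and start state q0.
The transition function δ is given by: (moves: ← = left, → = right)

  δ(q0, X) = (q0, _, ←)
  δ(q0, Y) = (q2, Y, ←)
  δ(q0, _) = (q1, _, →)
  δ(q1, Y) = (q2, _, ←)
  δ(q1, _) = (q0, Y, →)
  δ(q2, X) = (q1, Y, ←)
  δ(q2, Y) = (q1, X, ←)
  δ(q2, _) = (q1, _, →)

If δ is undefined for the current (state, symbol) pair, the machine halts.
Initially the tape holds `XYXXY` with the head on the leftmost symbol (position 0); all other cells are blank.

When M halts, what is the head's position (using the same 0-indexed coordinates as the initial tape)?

3

state=q0 head=0 tape=__[X]YXXY   (q0,X)→(q0,_,←)
state=q0 head=-1 tape=_[_]_YXXY   (q0,_)→(q1,_,→)
state=q1 head=0 tape=__[_]YXXY   (q1,_)→(q0,Y,→)
state=q0 head=1 tape=__Y[Y]XXY   (q0,Y)→(q2,Y,←)
state=q2 head=0 tape=__[Y]YXXY   (q2,Y)→(q1,X,←)
state=q1 head=-1 tape=_[_]XYXXY   (q1,_)→(q0,Y,→)
state=q0 head=0 tape=_Y[X]YXXY   (q0,X)→(q0,_,←)
state=q0 head=-1 tape=_[Y]_YXXY   (q0,Y)→(q2,Y,←)
state=q2 head=-2 tape=[_]Y_YXXY   (q2,_)→(q1,_,→)
state=q1 head=-1 tape=_[Y]_YXXY   (q1,Y)→(q2,_,←)
state=q2 head=-2 tape=[_]__YXXY   (q2,_)→(q1,_,→)
state=q1 head=-1 tape=_[_]_YXXY   (q1,_)→(q0,Y,→)
state=q0 head=0 tape=_Y[_]YXXY   (q0,_)→(q1,_,→)
state=q1 head=1 tape=_Y_[Y]XXY   (q1,Y)→(q2,_,←)
state=q2 head=0 tape=_Y[_]_XXY   (q2,_)→(q1,_,→)
state=q1 head=1 tape=_Y_[_]XXY   (q1,_)→(q0,Y,→)
state=q0 head=2 tape=_Y_Y[X]XY   (q0,X)→(q0,_,←)
state=q0 head=1 tape=_Y_[Y]_XY   (q0,Y)→(q2,Y,←)
state=q2 head=0 tape=_Y[_]Y_XY   (q2,_)→(q1,_,→)
state=q1 head=1 tape=_Y_[Y]_XY   (q1,Y)→(q2,_,←)
state=q2 head=0 tape=_Y[_]__XY   (q2,_)→(q1,_,→)
state=q1 head=1 tape=_Y_[_]_XY   (q1,_)→(q0,Y,→)
state=q0 head=2 tape=_Y_Y[_]XY   (q0,_)→(q1,_,→)
state=q1 head=3 tape=_Y_Y_[X]Y
At halt the head is at cell 3.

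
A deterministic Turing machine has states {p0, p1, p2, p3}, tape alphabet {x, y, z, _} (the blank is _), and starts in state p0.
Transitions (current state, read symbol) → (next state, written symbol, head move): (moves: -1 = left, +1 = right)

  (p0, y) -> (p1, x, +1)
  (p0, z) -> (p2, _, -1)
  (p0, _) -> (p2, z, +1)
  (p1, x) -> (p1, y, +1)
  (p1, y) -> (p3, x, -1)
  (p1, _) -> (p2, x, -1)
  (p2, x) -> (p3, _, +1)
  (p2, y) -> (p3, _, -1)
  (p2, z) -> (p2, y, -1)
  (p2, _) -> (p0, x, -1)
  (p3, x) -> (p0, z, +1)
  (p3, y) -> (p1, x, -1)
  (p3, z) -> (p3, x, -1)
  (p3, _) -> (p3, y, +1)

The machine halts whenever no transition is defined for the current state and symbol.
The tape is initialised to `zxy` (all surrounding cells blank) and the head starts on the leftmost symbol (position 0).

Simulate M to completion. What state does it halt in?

p0

p0 | __[z]xy___   read z → write _, move -1, go to p2
p2 | _[_]_xy___   read _ → write x, move -1, go to p0
p0 | [_]x_xy___   read _ → write z, move +1, go to p2
p2 | z[x]_xy___   read x → write _, move +1, go to p3
p3 | z_[_]xy___   read _ → write y, move +1, go to p3
p3 | z_y[x]y___   read x → write z, move +1, go to p0
p0 | z_yz[y]___   read y → write x, move +1, go to p1
p1 | z_yzx[_]__   read _ → write x, move -1, go to p2
p2 | z_yz[x]x__   read x → write _, move +1, go to p3
p3 | z_yz_[x]__   read x → write z, move +1, go to p0
p0 | z_yz_z[_]_   read _ → write z, move +1, go to p2
p2 | z_yz_zz[_]   read _ → write x, move -1, go to p0
p0 | z_yz_z[z]x   read z → write _, move -1, go to p2
p2 | z_yz_[z]_x   read z → write y, move -1, go to p2
p2 | z_yz[_]y_x   read _ → write x, move -1, go to p0
p0 | z_y[z]xy_x   read z → write _, move -1, go to p2
p2 | z_[y]_xy_x   read y → write _, move -1, go to p3
p3 | z[_]__xy_x   read _ → write y, move +1, go to p3
p3 | zy[_]_xy_x   read _ → write y, move +1, go to p3
p3 | zyy[_]xy_x   read _ → write y, move +1, go to p3
p3 | zyyy[x]y_x   read x → write z, move +1, go to p0
p0 | zyyyz[y]_x   read y → write x, move +1, go to p1
p1 | zyyyzx[_]x   read _ → write x, move -1, go to p2
p2 | zyyyz[x]xx   read x → write _, move +1, go to p3
p3 | zyyyz_[x]x   read x → write z, move +1, go to p0
p0 | zyyyz_z[x]
No transition is defined for (p0, x); M halts in state p0.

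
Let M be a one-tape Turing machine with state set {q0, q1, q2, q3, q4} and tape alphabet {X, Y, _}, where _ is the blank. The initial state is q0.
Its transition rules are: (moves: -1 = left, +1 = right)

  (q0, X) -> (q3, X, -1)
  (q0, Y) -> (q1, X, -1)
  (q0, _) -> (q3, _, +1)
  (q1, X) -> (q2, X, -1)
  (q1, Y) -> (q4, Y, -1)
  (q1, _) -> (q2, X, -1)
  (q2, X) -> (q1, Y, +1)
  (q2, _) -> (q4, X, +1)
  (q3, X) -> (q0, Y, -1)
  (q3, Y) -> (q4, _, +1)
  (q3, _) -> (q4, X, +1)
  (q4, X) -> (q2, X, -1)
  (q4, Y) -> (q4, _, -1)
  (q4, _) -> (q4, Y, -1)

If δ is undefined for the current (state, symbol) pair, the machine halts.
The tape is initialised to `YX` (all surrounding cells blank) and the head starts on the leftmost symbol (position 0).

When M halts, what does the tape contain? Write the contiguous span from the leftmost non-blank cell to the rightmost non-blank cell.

YXXX

state=q0 head=0 tape=__[Y]X   (q0,Y)→(q1,X,-1)
state=q1 head=-1 tape=_[_]XX   (q1,_)→(q2,X,-1)
state=q2 head=-2 tape=[_]XXX   (q2,_)→(q4,X,+1)
state=q4 head=-1 tape=X[X]XX   (q4,X)→(q2,X,-1)
state=q2 head=-2 tape=[X]XXX   (q2,X)→(q1,Y,+1)
state=q1 head=-1 tape=Y[X]XX   (q1,X)→(q2,X,-1)
state=q2 head=-2 tape=[Y]XXX
The non-blank tape span at halt is YXXX.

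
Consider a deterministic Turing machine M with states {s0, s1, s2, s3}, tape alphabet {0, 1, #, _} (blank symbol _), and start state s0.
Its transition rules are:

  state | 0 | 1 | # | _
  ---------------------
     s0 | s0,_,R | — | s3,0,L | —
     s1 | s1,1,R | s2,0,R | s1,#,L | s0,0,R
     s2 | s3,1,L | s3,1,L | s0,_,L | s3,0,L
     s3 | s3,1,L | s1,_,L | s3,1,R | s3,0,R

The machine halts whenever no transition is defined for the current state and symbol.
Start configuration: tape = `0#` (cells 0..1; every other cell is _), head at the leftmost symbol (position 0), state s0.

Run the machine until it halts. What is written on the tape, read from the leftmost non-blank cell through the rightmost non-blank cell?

101

state=s0 head=0 tape=_[0]#   (s0,0)→(s0,_,R)
state=s0 head=1 tape=__[#]   (s0,#)→(s3,0,L)
state=s3 head=0 tape=_[_]0   (s3,_)→(s3,0,R)
state=s3 head=1 tape=_0[0]   (s3,0)→(s3,1,L)
state=s3 head=0 tape=_[0]1   (s3,0)→(s3,1,L)
state=s3 head=-1 tape=[_]11   (s3,_)→(s3,0,R)
state=s3 head=0 tape=0[1]1   (s3,1)→(s1,_,L)
state=s1 head=-1 tape=[0]_1   (s1,0)→(s1,1,R)
state=s1 head=0 tape=1[_]1   (s1,_)→(s0,0,R)
state=s0 head=1 tape=10[1]
The non-blank tape span at halt is 101.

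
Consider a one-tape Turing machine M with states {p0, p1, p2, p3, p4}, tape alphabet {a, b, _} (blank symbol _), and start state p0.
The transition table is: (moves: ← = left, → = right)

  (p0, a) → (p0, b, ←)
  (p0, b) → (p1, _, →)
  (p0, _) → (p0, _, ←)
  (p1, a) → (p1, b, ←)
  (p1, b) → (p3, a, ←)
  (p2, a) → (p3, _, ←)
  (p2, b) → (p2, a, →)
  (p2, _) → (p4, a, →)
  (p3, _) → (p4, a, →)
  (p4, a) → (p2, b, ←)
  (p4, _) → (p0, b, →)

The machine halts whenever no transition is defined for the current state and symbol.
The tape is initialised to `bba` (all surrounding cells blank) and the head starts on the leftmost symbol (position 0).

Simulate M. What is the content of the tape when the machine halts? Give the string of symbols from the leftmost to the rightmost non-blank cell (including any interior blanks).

ab_b

state=p0 head=0 tape=_[b]ba   (p0,b)→(p1,_,→)
state=p1 head=1 tape=__[b]a   (p1,b)→(p3,a,←)
state=p3 head=0 tape=_[_]aa   (p3,_)→(p4,a,→)
state=p4 head=1 tape=_a[a]a   (p4,a)→(p2,b,←)
state=p2 head=0 tape=_[a]ba   (p2,a)→(p3,_,←)
state=p3 head=-1 tape=[_]_ba   (p3,_)→(p4,a,→)
state=p4 head=0 tape=a[_]ba   (p4,_)→(p0,b,→)
state=p0 head=1 tape=ab[b]a   (p0,b)→(p1,_,→)
state=p1 head=2 tape=ab_[a]   (p1,a)→(p1,b,←)
state=p1 head=1 tape=ab[_]b
The non-blank tape span at halt is ab_b.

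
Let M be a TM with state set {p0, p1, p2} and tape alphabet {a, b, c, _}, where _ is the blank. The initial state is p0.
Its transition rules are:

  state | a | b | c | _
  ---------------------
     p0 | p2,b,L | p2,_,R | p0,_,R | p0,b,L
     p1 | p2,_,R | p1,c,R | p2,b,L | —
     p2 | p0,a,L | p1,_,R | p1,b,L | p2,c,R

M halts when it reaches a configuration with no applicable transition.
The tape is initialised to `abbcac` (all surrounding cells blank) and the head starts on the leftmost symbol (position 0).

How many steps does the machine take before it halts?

14

state=p0 head=0 tape=_[a]bbcac   (p0,a)→(p2,b,L)
state=p2 head=-1 tape=[_]bbbcac   (p2,_)→(p2,c,R)
state=p2 head=0 tape=c[b]bbcac   (p2,b)→(p1,_,R)
state=p1 head=1 tape=c_[b]bcac   (p1,b)→(p1,c,R)
state=p1 head=2 tape=c_c[b]cac   (p1,b)→(p1,c,R)
state=p1 head=3 tape=c_cc[c]ac   (p1,c)→(p2,b,L)
state=p2 head=2 tape=c_c[c]bac   (p2,c)→(p1,b,L)
state=p1 head=1 tape=c_[c]bbac   (p1,c)→(p2,b,L)
state=p2 head=0 tape=c[_]bbbac   (p2,_)→(p2,c,R)
state=p2 head=1 tape=cc[b]bbac   (p2,b)→(p1,_,R)
state=p1 head=2 tape=cc_[b]bac   (p1,b)→(p1,c,R)
state=p1 head=3 tape=cc_c[b]ac   (p1,b)→(p1,c,R)
state=p1 head=4 tape=cc_cc[a]c   (p1,a)→(p2,_,R)
state=p2 head=5 tape=cc_cc_[c]   (p2,c)→(p1,b,L)
state=p1 head=4 tape=cc_cc[_]b
M halts after 14 transitions.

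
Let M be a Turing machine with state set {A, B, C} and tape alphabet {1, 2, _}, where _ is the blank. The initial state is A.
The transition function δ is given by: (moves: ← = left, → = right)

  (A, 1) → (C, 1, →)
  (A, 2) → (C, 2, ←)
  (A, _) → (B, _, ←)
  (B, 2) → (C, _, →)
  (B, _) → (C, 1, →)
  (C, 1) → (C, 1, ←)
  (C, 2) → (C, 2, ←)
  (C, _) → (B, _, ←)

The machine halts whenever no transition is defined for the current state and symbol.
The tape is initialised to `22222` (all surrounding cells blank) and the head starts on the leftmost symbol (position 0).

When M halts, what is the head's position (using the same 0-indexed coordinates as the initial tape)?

-2

state=A head=0 tape=__[2]2222   (A,2)→(C,2,←)
state=C head=-1 tape=_[_]22222   (C,_)→(B,_,←)
state=B head=-2 tape=[_]_22222   (B,_)→(C,1,→)
state=C head=-1 tape=1[_]22222   (C,_)→(B,_,←)
state=B head=-2 tape=[1]_22222
At halt the head is at cell -2.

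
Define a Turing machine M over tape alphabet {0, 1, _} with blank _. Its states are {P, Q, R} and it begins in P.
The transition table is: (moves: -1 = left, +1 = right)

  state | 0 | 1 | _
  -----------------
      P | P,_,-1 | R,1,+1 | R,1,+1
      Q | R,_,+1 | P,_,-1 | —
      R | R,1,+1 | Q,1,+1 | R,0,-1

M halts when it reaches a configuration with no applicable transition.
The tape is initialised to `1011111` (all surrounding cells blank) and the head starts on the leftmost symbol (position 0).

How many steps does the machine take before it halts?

15

P | [1]011111_   read 1 → write 1, move +1, go to R
R | 1[0]11111_   read 0 → write 1, move +1, go to R
R | 11[1]1111_   read 1 → write 1, move +1, go to Q
Q | 111[1]111_   read 1 → write _, move -1, go to P
P | 11[1]_111_   read 1 → write 1, move +1, go to R
R | 111[_]111_   read _ → write 0, move -1, go to R
R | 11[1]0111_   read 1 → write 1, move +1, go to Q
Q | 111[0]111_   read 0 → write _, move +1, go to R
R | 111_[1]11_   read 1 → write 1, move +1, go to Q
Q | 111_1[1]1_   read 1 → write _, move -1, go to P
P | 111_[1]_1_   read 1 → write 1, move +1, go to R
R | 111_1[_]1_   read _ → write 0, move -1, go to R
R | 111_[1]01_   read 1 → write 1, move +1, go to Q
Q | 111_1[0]1_   read 0 → write _, move +1, go to R
R | 111_1_[1]_   read 1 → write 1, move +1, go to Q
Q | 111_1_1[_]
M halts after 15 transitions.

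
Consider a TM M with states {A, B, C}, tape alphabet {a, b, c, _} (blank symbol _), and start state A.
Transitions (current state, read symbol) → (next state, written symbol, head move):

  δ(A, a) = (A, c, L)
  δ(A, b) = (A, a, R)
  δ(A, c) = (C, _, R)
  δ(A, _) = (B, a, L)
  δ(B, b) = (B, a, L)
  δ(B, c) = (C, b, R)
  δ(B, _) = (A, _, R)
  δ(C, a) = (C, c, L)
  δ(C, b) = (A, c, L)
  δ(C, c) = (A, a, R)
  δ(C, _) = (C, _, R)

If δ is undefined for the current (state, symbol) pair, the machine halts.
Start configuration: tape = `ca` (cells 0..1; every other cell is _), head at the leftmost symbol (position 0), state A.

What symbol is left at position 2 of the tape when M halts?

state=A head=0 tape=[c]a_   (A,c)→(C,_,R)
state=C head=1 tape=_[a]_   (C,a)→(C,c,L)
state=C head=0 tape=[_]c_   (C,_)→(C,_,R)
state=C head=1 tape=_[c]_   (C,c)→(A,a,R)
state=A head=2 tape=_a[_]   (A,_)→(B,a,L)
state=B head=1 tape=_[a]a
Cell 2 holds a when M halts.

a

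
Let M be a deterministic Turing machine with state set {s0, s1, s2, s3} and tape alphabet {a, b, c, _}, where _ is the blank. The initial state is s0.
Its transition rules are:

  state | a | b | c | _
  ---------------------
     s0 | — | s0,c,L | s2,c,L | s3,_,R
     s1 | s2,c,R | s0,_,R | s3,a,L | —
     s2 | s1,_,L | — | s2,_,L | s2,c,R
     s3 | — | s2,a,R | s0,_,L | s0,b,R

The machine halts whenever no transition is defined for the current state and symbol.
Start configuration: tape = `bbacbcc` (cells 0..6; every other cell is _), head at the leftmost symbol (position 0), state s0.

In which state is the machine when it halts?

s2

s0 | _[b]bacbcc   read b → write c, move L, go to s0
s0 | [_]cbacbcc   read _ → write _, move R, go to s3
s3 | _[c]bacbcc   read c → write _, move L, go to s0
s0 | [_]_bacbcc   read _ → write _, move R, go to s3
s3 | _[_]bacbcc   read _ → write b, move R, go to s0
s0 | _b[b]acbcc   read b → write c, move L, go to s0
s0 | _[b]cacbcc   read b → write c, move L, go to s0
s0 | [_]ccacbcc   read _ → write _, move R, go to s3
s3 | _[c]cacbcc   read c → write _, move L, go to s0
s0 | [_]_cacbcc   read _ → write _, move R, go to s3
s3 | _[_]cacbcc   read _ → write b, move R, go to s0
s0 | _b[c]acbcc   read c → write c, move L, go to s2
s2 | _[b]cacbcc
No transition is defined for (s2, b); M halts in state s2.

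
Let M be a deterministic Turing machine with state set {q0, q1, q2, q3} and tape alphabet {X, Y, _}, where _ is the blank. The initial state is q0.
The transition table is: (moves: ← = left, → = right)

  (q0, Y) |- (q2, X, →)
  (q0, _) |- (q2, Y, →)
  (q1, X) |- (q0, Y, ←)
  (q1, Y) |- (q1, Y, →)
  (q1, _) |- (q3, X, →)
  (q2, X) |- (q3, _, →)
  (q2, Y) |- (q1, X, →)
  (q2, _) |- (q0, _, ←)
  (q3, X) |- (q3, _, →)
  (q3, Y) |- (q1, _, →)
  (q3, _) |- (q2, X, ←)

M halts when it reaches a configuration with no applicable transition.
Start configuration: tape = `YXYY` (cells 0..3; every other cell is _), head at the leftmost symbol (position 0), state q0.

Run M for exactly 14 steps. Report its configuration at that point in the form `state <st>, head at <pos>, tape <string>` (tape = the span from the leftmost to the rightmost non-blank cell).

state q0, head at 4, tape X__YX_X

q0 | [Y]XYY___   read Y → write X, move →, go to q2
q2 | X[X]YY___   read X → write _, move →, go to q3
q3 | X_[Y]Y___   read Y → write _, move →, go to q1
q1 | X__[Y]___   read Y → write Y, move →, go to q1
q1 | X__Y[_]__   read _ → write X, move →, go to q3
q3 | X__YX[_]_   read _ → write X, move ←, go to q2
q2 | X__Y[X]X_   read X → write _, move →, go to q3
q3 | X__Y_[X]_   read X → write _, move →, go to q3
q3 | X__Y__[_]   read _ → write X, move ←, go to q2
q2 | X__Y_[_]X   read _ → write _, move ←, go to q0
q0 | X__Y[_]_X   read _ → write Y, move →, go to q2
q2 | X__YY[_]X   read _ → write _, move ←, go to q0
q0 | X__Y[Y]_X   read Y → write X, move →, go to q2
q2 | X__YX[_]X   read _ → write _, move ←, go to q0
q0 | X__Y[X]_X
After 14 steps: state q0, head at 4, tape X__YX_X.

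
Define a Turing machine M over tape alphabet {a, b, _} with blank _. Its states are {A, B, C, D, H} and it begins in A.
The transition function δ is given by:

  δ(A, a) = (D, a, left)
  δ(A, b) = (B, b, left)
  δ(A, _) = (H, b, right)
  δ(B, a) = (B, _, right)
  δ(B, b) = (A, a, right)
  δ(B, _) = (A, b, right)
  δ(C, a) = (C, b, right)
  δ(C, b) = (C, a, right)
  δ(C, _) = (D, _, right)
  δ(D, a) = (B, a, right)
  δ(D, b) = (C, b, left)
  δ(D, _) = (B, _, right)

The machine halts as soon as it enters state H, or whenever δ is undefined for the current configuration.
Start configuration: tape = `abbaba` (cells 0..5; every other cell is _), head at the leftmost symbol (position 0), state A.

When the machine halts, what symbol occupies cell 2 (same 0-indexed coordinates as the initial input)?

state=A head=0 tape=_[a]bbaba___   (A,a)→(D,a,left)
state=D head=-1 tape=[_]abbaba___   (D,_)→(B,_,right)
state=B head=0 tape=_[a]bbaba___   (B,a)→(B,_,right)
state=B head=1 tape=__[b]baba___   (B,b)→(A,a,right)
state=A head=2 tape=__a[b]aba___   (A,b)→(B,b,left)
state=B head=1 tape=__[a]baba___   (B,a)→(B,_,right)
state=B head=2 tape=___[b]aba___   (B,b)→(A,a,right)
state=A head=3 tape=___a[a]ba___   (A,a)→(D,a,left)
state=D head=2 tape=___[a]aba___   (D,a)→(B,a,right)
state=B head=3 tape=___a[a]ba___   (B,a)→(B,_,right)
state=B head=4 tape=___a_[b]a___   (B,b)→(A,a,right)
state=A head=5 tape=___a_a[a]___   (A,a)→(D,a,left)
state=D head=4 tape=___a_[a]a___   (D,a)→(B,a,right)
state=B head=5 tape=___a_a[a]___   (B,a)→(B,_,right)
state=B head=6 tape=___a_a_[_]__   (B,_)→(A,b,right)
state=A head=7 tape=___a_a_b[_]_   (A,_)→(H,b,right)
state=H head=8 tape=___a_a_bb[_]
Cell 2 holds a when M halts.

a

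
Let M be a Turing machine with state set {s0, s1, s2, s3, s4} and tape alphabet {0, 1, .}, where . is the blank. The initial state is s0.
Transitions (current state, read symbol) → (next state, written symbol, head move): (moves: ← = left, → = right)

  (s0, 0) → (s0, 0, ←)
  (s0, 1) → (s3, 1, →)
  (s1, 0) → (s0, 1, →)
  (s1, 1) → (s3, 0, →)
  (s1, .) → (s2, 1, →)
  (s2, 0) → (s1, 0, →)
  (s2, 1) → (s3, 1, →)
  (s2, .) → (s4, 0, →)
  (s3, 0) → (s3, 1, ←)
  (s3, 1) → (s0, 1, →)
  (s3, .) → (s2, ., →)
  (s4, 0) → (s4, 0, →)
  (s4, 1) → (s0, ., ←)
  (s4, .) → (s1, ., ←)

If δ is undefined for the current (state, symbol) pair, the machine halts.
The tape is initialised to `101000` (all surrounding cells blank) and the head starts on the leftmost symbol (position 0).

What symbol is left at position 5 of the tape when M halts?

1

s0 | [1]01000...   read 1 → write 1, move →, go to s3
s3 | 1[0]1000...   read 0 → write 1, move ←, go to s3
s3 | [1]11000...   read 1 → write 1, move →, go to s0
s0 | 1[1]1000...   read 1 → write 1, move →, go to s3
s3 | 11[1]000...   read 1 → write 1, move →, go to s0
s0 | 111[0]00...   read 0 → write 0, move ←, go to s0
s0 | 11[1]000...   read 1 → write 1, move →, go to s3
s3 | 111[0]00...   read 0 → write 1, move ←, go to s3
s3 | 11[1]100...   read 1 → write 1, move →, go to s0
s0 | 111[1]00...   read 1 → write 1, move →, go to s3
s3 | 1111[0]0...   read 0 → write 1, move ←, go to s3
s3 | 111[1]10...   read 1 → write 1, move →, go to s0
s0 | 1111[1]0...   read 1 → write 1, move →, go to s3
s3 | 11111[0]...   read 0 → write 1, move ←, go to s3
s3 | 1111[1]1...   read 1 → write 1, move →, go to s0
s0 | 11111[1]...   read 1 → write 1, move →, go to s3
s3 | 111111[.]..   read . → write ., move →, go to s2
s2 | 111111.[.].   read . → write 0, move →, go to s4
s4 | 111111.0[.]   read . → write ., move ←, go to s1
s1 | 111111.[0].   read 0 → write 1, move →, go to s0
s0 | 111111.1[.]
Cell 5 holds 1 when M halts.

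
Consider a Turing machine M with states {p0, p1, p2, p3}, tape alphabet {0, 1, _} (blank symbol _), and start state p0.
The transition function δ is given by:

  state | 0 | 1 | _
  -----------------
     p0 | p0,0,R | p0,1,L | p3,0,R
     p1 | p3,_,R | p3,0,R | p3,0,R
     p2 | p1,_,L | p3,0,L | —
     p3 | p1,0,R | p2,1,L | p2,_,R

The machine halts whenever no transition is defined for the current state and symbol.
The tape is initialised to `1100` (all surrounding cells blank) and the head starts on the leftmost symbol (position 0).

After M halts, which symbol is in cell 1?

0

state=p0 head=0 tape=__[1]100_   (p0,1)→(p0,1,L)
state=p0 head=-1 tape=_[_]1100_   (p0,_)→(p3,0,R)
state=p3 head=0 tape=_0[1]100_   (p3,1)→(p2,1,L)
state=p2 head=-1 tape=_[0]1100_   (p2,0)→(p1,_,L)
state=p1 head=-2 tape=[_]_1100_   (p1,_)→(p3,0,R)
state=p3 head=-1 tape=0[_]1100_   (p3,_)→(p2,_,R)
state=p2 head=0 tape=0_[1]100_   (p2,1)→(p3,0,L)
state=p3 head=-1 tape=0[_]0100_   (p3,_)→(p2,_,R)
state=p2 head=0 tape=0_[0]100_   (p2,0)→(p1,_,L)
state=p1 head=-1 tape=0[_]_100_   (p1,_)→(p3,0,R)
state=p3 head=0 tape=00[_]100_   (p3,_)→(p2,_,R)
state=p2 head=1 tape=00_[1]00_   (p2,1)→(p3,0,L)
state=p3 head=0 tape=00[_]000_   (p3,_)→(p2,_,R)
state=p2 head=1 tape=00_[0]00_   (p2,0)→(p1,_,L)
state=p1 head=0 tape=00[_]_00_   (p1,_)→(p3,0,R)
state=p3 head=1 tape=000[_]00_   (p3,_)→(p2,_,R)
state=p2 head=2 tape=000_[0]0_   (p2,0)→(p1,_,L)
state=p1 head=1 tape=000[_]_0_   (p1,_)→(p3,0,R)
state=p3 head=2 tape=0000[_]0_   (p3,_)→(p2,_,R)
state=p2 head=3 tape=0000_[0]_   (p2,0)→(p1,_,L)
state=p1 head=2 tape=0000[_]__   (p1,_)→(p3,0,R)
state=p3 head=3 tape=00000[_]_   (p3,_)→(p2,_,R)
state=p2 head=4 tape=00000_[_]
Cell 1 holds 0 when M halts.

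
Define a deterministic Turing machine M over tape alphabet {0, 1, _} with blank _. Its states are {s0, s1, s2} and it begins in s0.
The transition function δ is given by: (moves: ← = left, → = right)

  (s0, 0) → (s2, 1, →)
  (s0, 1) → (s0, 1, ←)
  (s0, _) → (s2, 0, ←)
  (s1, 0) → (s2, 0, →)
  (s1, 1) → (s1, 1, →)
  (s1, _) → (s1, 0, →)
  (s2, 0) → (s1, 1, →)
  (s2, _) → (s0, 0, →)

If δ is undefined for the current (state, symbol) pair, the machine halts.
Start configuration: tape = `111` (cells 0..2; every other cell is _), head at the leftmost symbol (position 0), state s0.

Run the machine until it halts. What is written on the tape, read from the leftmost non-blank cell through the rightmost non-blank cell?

01111

state=s0 head=0 tape=__[1]11   (s0,1)→(s0,1,←)
state=s0 head=-1 tape=_[_]111   (s0,_)→(s2,0,←)
state=s2 head=-2 tape=[_]0111   (s2,_)→(s0,0,→)
state=s0 head=-1 tape=0[0]111   (s0,0)→(s2,1,→)
state=s2 head=0 tape=01[1]11
The non-blank tape span at halt is 01111.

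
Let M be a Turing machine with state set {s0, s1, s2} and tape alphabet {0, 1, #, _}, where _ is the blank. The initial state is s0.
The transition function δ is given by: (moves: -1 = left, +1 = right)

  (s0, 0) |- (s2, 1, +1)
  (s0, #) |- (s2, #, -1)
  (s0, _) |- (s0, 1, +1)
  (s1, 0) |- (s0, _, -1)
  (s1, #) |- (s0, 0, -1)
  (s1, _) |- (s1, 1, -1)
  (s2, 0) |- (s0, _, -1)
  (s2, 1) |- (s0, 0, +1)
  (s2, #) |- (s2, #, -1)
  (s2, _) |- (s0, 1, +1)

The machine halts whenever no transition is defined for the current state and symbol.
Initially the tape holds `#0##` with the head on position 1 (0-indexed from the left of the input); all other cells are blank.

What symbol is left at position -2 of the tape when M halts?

s0 | __#[0]##   read 0 → write 1, move +1, go to s2
s2 | __#1[#]#   read # → write #, move -1, go to s2
s2 | __#[1]##   read 1 → write 0, move +1, go to s0
s0 | __#0[#]#   read # → write #, move -1, go to s2
s2 | __#[0]##   read 0 → write _, move -1, go to s0
s0 | __[#]_##   read # → write #, move -1, go to s2
s2 | _[_]#_##   read _ → write 1, move +1, go to s0
s0 | _1[#]_##   read # → write #, move -1, go to s2
s2 | _[1]#_##   read 1 → write 0, move +1, go to s0
s0 | _0[#]_##   read # → write #, move -1, go to s2
s2 | _[0]#_##   read 0 → write _, move -1, go to s0
s0 | [_]_#_##   read _ → write 1, move +1, go to s0
s0 | 1[_]#_##   read _ → write 1, move +1, go to s0
s0 | 11[#]_##   read # → write #, move -1, go to s2
s2 | 1[1]#_##   read 1 → write 0, move +1, go to s0
s0 | 10[#]_##   read # → write #, move -1, go to s2
s2 | 1[0]#_##   read 0 → write _, move -1, go to s0
s0 | [1]_#_##
Cell -2 holds 1 when M halts.

1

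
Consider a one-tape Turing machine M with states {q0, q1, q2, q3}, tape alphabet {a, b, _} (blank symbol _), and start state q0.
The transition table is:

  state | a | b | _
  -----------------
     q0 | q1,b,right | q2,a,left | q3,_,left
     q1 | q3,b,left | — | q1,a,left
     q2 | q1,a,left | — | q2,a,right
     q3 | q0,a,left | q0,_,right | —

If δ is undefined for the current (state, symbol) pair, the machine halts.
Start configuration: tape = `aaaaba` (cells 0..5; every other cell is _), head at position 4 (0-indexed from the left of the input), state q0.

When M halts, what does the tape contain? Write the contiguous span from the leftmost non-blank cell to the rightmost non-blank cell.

q0 | _aaaa[b]a   read b → write a, move left, go to q2
q2 | _aaa[a]aa   read a → write a, move left, go to q1
q1 | _aa[a]aaa   read a → write b, move left, go to q3
q3 | _a[a]baaa   read a → write a, move left, go to q0
q0 | _[a]abaaa   read a → write b, move right, go to q1
q1 | _b[a]baaa   read a → write b, move left, go to q3
q3 | _[b]bbaaa   read b → write _, move right, go to q0
q0 | __[b]baaa   read b → write a, move left, go to q2
q2 | _[_]abaaa   read _ → write a, move right, go to q2
q2 | _a[a]baaa   read a → write a, move left, go to q1
q1 | _[a]abaaa   read a → write b, move left, go to q3
q3 | [_]babaaa
The non-blank tape span at halt is babaaa.

babaaa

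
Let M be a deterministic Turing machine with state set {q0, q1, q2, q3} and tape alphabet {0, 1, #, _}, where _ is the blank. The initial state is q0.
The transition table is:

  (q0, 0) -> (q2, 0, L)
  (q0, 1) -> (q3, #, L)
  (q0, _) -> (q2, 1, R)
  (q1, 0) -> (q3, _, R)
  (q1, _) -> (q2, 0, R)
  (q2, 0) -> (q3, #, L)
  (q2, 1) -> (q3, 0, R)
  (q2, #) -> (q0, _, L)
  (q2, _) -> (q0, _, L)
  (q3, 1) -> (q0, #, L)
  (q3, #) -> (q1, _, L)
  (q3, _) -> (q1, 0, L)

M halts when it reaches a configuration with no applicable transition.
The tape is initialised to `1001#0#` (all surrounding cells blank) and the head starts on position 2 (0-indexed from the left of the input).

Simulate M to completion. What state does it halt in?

state=q0 head=2 tape=___10[0]1#0#   (q0,0)→(q2,0,L)
state=q2 head=1 tape=___1[0]01#0#   (q2,0)→(q3,#,L)
state=q3 head=0 tape=___[1]#01#0#   (q3,1)→(q0,#,L)
state=q0 head=-1 tape=__[_]##01#0#   (q0,_)→(q2,1,R)
state=q2 head=0 tape=__1[#]#01#0#   (q2,#)→(q0,_,L)
state=q0 head=-1 tape=__[1]_#01#0#   (q0,1)→(q3,#,L)
state=q3 head=-2 tape=_[_]#_#01#0#   (q3,_)→(q1,0,L)
state=q1 head=-3 tape=[_]0#_#01#0#   (q1,_)→(q2,0,R)
state=q2 head=-2 tape=0[0]#_#01#0#   (q2,0)→(q3,#,L)
state=q3 head=-3 tape=[0]##_#01#0#
No transition is defined for (q3, 0); M halts in state q3.

q3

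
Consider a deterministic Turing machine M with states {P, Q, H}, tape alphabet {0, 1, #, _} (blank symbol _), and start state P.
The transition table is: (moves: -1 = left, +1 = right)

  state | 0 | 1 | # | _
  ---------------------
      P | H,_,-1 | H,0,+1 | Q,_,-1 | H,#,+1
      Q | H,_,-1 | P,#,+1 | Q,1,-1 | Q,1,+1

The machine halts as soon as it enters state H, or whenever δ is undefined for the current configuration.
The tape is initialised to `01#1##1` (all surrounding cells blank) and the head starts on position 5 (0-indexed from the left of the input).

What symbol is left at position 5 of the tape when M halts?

state=P head=5 tape=01#1#[#]1   (P,#)→(Q,_,-1)
state=Q head=4 tape=01#1[#]_1   (Q,#)→(Q,1,-1)
state=Q head=3 tape=01#[1]1_1   (Q,1)→(P,#,+1)
state=P head=4 tape=01##[1]_1   (P,1)→(H,0,+1)
state=H head=5 tape=01##0[_]1
Cell 5 holds _ when M halts.

_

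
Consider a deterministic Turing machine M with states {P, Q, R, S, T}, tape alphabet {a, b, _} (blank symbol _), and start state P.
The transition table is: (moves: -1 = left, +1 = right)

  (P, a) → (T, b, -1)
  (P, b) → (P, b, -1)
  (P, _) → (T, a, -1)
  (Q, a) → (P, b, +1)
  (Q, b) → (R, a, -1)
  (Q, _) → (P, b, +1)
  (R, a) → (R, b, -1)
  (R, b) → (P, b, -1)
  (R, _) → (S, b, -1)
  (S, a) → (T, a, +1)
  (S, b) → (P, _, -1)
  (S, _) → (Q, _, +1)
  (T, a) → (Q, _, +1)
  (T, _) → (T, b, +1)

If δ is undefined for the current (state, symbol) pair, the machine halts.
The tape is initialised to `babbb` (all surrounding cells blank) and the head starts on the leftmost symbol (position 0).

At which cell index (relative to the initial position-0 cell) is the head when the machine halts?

state=P head=0 tape=____[b]abbb   (P,b)→(P,b,-1)
state=P head=-1 tape=___[_]babbb   (P,_)→(T,a,-1)
state=T head=-2 tape=__[_]ababbb   (T,_)→(T,b,+1)
state=T head=-1 tape=__b[a]babbb   (T,a)→(Q,_,+1)
state=Q head=0 tape=__b_[b]abbb   (Q,b)→(R,a,-1)
state=R head=-1 tape=__b[_]aabbb   (R,_)→(S,b,-1)
state=S head=-2 tape=__[b]baabbb   (S,b)→(P,_,-1)
state=P head=-3 tape=_[_]_baabbb   (P,_)→(T,a,-1)
state=T head=-4 tape=[_]a_baabbb   (T,_)→(T,b,+1)
state=T head=-3 tape=b[a]_baabbb   (T,a)→(Q,_,+1)
state=Q head=-2 tape=b_[_]baabbb   (Q,_)→(P,b,+1)
state=P head=-1 tape=b_b[b]aabbb   (P,b)→(P,b,-1)
state=P head=-2 tape=b_[b]baabbb   (P,b)→(P,b,-1)
state=P head=-3 tape=b[_]bbaabbb   (P,_)→(T,a,-1)
state=T head=-4 tape=[b]abbaabbb
At halt the head is at cell -4.

-4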